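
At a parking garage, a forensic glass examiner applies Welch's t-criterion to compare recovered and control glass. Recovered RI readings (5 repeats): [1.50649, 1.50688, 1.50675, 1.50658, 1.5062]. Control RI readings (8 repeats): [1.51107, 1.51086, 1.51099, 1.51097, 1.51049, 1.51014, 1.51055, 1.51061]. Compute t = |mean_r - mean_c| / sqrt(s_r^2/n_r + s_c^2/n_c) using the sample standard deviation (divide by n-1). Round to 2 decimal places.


Welch's t-criterion for glass RI comparison:
Recovered mean = sum / n_r = 7.5329 / 5 = 1.50658
Control mean = sum / n_c = 12.08568 / 8 = 1.51071
Recovered sample variance s_r^2 = 6.785e-08
Control sample variance s_c^2 = 1.01e-07
Welch SE (unpooled) = sqrt(s_r^2/n_r + s_c^2/n_c) = sqrt(1.357e-08 + 1.2625e-08) = sqrt(2.6195e-08) = 0.000161849
|mean_r - mean_c| = 0.00413
t = 0.00413 / 0.000161849 = 25.52

25.52


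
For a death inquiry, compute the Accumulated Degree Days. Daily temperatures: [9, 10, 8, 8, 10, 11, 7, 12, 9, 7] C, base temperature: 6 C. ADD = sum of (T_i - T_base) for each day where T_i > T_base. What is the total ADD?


Computing ADD day by day:
Day 1: max(0, 9 - 6) = 3
Day 2: max(0, 10 - 6) = 4
Day 3: max(0, 8 - 6) = 2
Day 4: max(0, 8 - 6) = 2
Day 5: max(0, 10 - 6) = 4
Day 6: max(0, 11 - 6) = 5
Day 7: max(0, 7 - 6) = 1
Day 8: max(0, 12 - 6) = 6
Day 9: max(0, 9 - 6) = 3
Day 10: max(0, 7 - 6) = 1
Total ADD = 31

31


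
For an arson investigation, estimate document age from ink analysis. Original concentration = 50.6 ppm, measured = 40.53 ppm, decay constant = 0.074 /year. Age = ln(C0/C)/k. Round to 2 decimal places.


Document age estimation:
C0/C = 50.6 / 40.53 = 1.248458
ln(C0/C) = 0.221909
t = 0.221909 / 0.074 = 3.00 years

3.00


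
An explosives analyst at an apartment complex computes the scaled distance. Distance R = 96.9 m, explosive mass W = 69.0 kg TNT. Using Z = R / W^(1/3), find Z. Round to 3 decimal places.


Scaled distance calculation:
W^(1/3) = 69.0^(1/3) = 4.101566
Z = R / W^(1/3) = 96.9 / 4.101566
Z = 23.625 m/kg^(1/3)

23.625


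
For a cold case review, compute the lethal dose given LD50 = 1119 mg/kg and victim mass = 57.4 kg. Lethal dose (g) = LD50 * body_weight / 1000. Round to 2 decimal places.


Lethal dose calculation:
Lethal dose = LD50 * body_weight / 1000
= 1119 * 57.4 / 1000
= 64230.6 / 1000
= 64.23 g

64.23


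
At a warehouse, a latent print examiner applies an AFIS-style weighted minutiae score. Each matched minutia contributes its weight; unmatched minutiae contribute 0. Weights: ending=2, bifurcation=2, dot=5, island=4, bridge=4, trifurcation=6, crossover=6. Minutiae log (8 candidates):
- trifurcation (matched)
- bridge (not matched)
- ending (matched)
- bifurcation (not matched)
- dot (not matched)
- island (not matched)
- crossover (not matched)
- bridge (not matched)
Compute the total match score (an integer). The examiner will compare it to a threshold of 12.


Weighted minutiae match score:
  trifurcation: matched, +6 (running total 6)
  bridge: not matched, +0
  ending: matched, +2 (running total 8)
  bifurcation: not matched, +0
  dot: not matched, +0
  island: not matched, +0
  crossover: not matched, +0
  bridge: not matched, +0
Total score = 8
Threshold = 12; verdict = inconclusive

8


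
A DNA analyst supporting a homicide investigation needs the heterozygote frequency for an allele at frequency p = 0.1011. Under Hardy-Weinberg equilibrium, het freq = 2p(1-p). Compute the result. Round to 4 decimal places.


Hardy-Weinberg heterozygote frequency:
q = 1 - p = 1 - 0.1011 = 0.8989
2pq = 2 * 0.1011 * 0.8989 = 0.1818

0.1818


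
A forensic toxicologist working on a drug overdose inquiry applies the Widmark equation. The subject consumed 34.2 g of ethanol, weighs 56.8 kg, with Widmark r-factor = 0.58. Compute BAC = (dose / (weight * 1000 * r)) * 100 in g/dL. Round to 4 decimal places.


Applying the Widmark formula:
BAC = (dose_g / (body_wt * 1000 * r)) * 100
Denominator = 56.8 * 1000 * 0.58 = 32944
BAC = (34.2 / 32944) * 100
BAC = 0.1038 g/dL

0.1038


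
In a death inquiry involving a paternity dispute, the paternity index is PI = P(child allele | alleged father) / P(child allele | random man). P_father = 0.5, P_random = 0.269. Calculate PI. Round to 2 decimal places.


Paternity Index calculation:
PI = P(allele|father) / P(allele|random)
PI = 0.5 / 0.269
PI = 1.86

1.86


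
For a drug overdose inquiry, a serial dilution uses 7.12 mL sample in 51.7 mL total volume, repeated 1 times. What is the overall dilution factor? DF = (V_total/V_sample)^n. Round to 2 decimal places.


Dilution factor calculation:
Single dilution = V_total / V_sample = 51.7 / 7.12 ≈ 7.261236
Number of dilutions = 1
Total DF = (51.7 / 7.12)^1 (full precision, rounded at the end) = 7.26

7.26


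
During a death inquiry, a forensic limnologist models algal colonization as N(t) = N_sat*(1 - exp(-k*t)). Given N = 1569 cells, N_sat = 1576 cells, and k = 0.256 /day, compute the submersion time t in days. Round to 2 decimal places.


PMSI from diatom colonization curve:
N / N_sat = 1569 / 1576 = 0.995558
1 - N/N_sat = 0.004442
ln(1 - N/N_sat) = -5.416651
t = -ln(1 - N/N_sat) / k = -(-5.416651) / 0.256 = 21.16 days

21.16


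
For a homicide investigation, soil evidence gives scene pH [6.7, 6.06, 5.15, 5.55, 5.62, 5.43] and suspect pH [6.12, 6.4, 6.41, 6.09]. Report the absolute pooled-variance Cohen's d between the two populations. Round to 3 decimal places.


Pooled-variance Cohen's d for soil pH comparison:
Scene mean = 34.51 / 6 = 5.751667
Suspect mean = 25.02 / 4 = 6.255
Scene sample variance s_s^2 = 0.303577
Suspect sample variance s_c^2 = 0.030167
Pooled variance = ((n_s-1)*s_s^2 + (n_c-1)*s_c^2) / (n_s + n_c - 2) = 0.201048
Pooled SD = sqrt(0.201048) = 0.448384
Mean difference = -0.503333
|d| = |-0.503333| / 0.448384 = 1.123

1.123


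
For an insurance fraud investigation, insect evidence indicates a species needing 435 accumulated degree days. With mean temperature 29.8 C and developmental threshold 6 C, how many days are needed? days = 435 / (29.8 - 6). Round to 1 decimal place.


Insect development time:
Effective temperature = avg_temp - T_base = 29.8 - 6 = 23.8 C
Days = ADD / effective_temp = 435 / 23.8 = 18.3 days

18.3


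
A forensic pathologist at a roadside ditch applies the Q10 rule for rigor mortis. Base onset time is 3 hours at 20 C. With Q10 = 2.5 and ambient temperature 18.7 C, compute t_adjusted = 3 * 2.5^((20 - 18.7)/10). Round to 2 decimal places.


Rigor mortis time adjustment:
Exponent = (T_ref - T_actual) / 10 = (20 - 18.7) / 10 = 0.13
Q10 factor = 2.5^0.13 = 1.1265
t_adjusted = 3 * 1.1265 = 3.38 hours

3.38


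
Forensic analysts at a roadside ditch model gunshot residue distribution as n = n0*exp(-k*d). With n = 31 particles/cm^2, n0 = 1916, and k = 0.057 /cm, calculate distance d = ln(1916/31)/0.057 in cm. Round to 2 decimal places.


GSR distance calculation:
n0/n = 1916 / 31 = 61.806452
ln(n0/n) = 4.124008
d = 4.124008 / 0.057 = 72.35 cm

72.35


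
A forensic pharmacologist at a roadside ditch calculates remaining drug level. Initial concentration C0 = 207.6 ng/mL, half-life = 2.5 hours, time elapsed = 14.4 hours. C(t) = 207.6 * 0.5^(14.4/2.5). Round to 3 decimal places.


Drug concentration decay:
Number of half-lives = t / t_half = 14.4 / 2.5 = 5.76
Decay factor = 0.5^5.76 = 0.01845301
C(t) = 207.6 * 0.01845301 = 3.831 ng/mL

3.831


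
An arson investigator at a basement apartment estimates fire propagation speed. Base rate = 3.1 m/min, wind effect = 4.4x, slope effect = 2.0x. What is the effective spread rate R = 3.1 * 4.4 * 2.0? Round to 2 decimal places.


Fire spread rate calculation:
R = R0 * wind_factor * slope_factor
= 3.1 * 4.4 * 2.0
= 13.64 * 2.0
= 27.28 m/min

27.28


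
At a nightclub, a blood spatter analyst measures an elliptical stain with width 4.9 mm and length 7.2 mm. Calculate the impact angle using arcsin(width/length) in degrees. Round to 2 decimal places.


Blood spatter impact angle calculation:
width / length = 4.9 / 7.2 = 0.680556
angle = arcsin(0.680556)
angle = 42.89 degrees

42.89


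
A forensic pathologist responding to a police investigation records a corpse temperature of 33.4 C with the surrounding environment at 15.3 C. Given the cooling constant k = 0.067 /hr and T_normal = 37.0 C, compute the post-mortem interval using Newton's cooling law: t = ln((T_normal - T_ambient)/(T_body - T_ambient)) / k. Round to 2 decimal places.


Using Newton's law of cooling:
t = ln((T_normal - T_ambient) / (T_body - T_ambient)) / k
T_normal - T_ambient = 21.7
T_body - T_ambient = 18.1
Ratio = 1.198895
ln(ratio) = 0.1814
t = 0.1814 / 0.067 = 2.71 hours

2.71


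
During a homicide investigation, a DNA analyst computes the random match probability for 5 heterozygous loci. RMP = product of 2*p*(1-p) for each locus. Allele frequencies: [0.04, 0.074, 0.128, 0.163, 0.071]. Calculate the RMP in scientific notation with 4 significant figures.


Computing RMP for 5 loci:
Locus 1: 2 * 0.04 * 0.96 = 0.0768
Locus 2: 2 * 0.074 * 0.926 = 0.137048
Locus 3: 2 * 0.128 * 0.872 = 0.223232
Locus 4: 2 * 0.163 * 0.837 = 0.272862
Locus 5: 2 * 0.071 * 0.929 = 0.131918
RMP = 8.457e-05

8.457e-05


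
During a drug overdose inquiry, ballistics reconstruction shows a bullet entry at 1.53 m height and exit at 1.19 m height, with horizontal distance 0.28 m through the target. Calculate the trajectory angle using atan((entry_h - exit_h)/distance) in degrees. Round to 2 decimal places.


Bullet trajectory angle:
Height difference = 1.53 - 1.19 = 0.34 m
angle = atan(0.34 / 0.28)
angle = atan(1.214286)
angle = 50.53 degrees

50.53


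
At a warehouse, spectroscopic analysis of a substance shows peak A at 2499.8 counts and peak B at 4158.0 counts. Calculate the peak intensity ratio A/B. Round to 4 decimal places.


Spectral peak ratio:
Peak A = 2499.8 counts
Peak B = 4158.0 counts
Ratio = 2499.8 / 4158.0 = 0.6012

0.6012


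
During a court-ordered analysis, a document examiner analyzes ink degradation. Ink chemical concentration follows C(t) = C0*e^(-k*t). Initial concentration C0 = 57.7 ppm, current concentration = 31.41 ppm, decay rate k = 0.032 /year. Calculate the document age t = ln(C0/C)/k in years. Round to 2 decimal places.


Document age estimation:
C0/C = 57.7 / 31.41 = 1.836995
ln(C0/C) = 0.608131
t = 0.608131 / 0.032 = 19.00 years

19.00


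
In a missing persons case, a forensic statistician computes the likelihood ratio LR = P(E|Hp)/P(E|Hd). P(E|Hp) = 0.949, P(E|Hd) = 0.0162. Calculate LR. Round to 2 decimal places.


Likelihood ratio calculation:
LR = P(E|Hp) / P(E|Hd)
LR = 0.949 / 0.0162
LR = 58.58

58.58


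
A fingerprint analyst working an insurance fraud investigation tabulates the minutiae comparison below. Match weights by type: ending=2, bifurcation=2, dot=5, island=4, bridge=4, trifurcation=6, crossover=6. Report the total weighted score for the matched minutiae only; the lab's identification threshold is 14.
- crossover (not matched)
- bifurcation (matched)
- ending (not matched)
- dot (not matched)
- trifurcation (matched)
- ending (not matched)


Weighted minutiae match score:
  crossover: not matched, +0
  bifurcation: matched, +2 (running total 2)
  ending: not matched, +0
  dot: not matched, +0
  trifurcation: matched, +6 (running total 8)
  ending: not matched, +0
Total score = 8
Threshold = 14; verdict = inconclusive

8


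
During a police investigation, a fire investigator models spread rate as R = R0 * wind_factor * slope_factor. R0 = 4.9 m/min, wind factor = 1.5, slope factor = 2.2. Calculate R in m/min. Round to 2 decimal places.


Fire spread rate calculation:
R = R0 * wind_factor * slope_factor
= 4.9 * 1.5 * 2.2
= 7.35 * 2.2
= 16.17 m/min

16.17


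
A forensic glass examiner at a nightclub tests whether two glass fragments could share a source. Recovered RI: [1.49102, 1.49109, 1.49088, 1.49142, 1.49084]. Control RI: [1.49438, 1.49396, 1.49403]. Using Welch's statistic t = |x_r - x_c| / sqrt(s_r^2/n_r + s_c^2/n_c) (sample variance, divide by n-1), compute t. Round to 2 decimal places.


Welch's t-criterion for glass RI comparison:
Recovered mean = sum / n_r = 7.45525 / 5 = 1.49105
Control mean = sum / n_c = 4.48237 / 3 = 1.4941233
Recovered sample variance s_r^2 = 5.31e-08
Control sample variance s_c^2 = 5.06333e-08
Welch SE (unpooled) = sqrt(s_r^2/n_r + s_c^2/n_c) = sqrt(1.062e-08 + 1.68778e-08) = sqrt(2.74978e-08) = 0.000165825
|mean_r - mean_c| = 0.00307333
t = 0.00307333 / 0.000165825 = 18.53

18.53


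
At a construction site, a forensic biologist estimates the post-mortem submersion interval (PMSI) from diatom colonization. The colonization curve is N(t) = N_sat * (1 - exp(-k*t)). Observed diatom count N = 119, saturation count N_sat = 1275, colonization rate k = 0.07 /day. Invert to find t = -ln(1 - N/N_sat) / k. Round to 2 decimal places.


PMSI from diatom colonization curve:
N / N_sat = 119 / 1275 = 0.093333
1 - N/N_sat = 0.906667
ln(1 - N/N_sat) = -0.09798
t = -ln(1 - N/N_sat) / k = -(-0.09798) / 0.07 = 1.40 days

1.40


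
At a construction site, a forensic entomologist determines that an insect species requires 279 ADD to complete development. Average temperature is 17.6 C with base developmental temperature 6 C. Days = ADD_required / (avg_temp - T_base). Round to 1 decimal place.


Insect development time:
Effective temperature = avg_temp - T_base = 17.6 - 6 = 11.6 C
Days = ADD / effective_temp = 279 / 11.6 = 24.1 days

24.1


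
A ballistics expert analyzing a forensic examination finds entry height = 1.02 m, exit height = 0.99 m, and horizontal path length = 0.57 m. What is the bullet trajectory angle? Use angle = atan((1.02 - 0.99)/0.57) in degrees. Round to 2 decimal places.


Bullet trajectory angle:
Height difference = 1.02 - 0.99 = 0.03 m
angle = atan(0.03 / 0.57)
angle = atan(0.052632)
angle = 3.01 degrees

3.01


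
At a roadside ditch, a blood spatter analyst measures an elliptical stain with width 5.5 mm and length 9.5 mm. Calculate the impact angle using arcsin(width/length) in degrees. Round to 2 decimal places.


Blood spatter impact angle calculation:
width / length = 5.5 / 9.5 = 0.578947
angle = arcsin(0.578947)
angle = 35.38 degrees

35.38


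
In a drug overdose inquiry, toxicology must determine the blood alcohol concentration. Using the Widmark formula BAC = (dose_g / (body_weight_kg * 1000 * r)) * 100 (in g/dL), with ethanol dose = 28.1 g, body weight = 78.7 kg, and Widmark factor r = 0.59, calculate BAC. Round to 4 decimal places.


Applying the Widmark formula:
BAC = (dose_g / (body_wt * 1000 * r)) * 100
Denominator = 78.7 * 1000 * 0.59 = 46433
BAC = (28.1 / 46433) * 100
BAC = 0.0605 g/dL

0.0605


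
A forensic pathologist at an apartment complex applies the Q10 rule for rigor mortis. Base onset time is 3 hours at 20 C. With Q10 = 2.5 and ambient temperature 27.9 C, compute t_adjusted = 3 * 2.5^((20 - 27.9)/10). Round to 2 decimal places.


Rigor mortis time adjustment:
Exponent = (T_ref - T_actual) / 10 = (20 - 27.9) / 10 = -0.79
Q10 factor = 2.5^-0.79 = 0.48487
t_adjusted = 3 * 0.48487 = 1.45 hours

1.45


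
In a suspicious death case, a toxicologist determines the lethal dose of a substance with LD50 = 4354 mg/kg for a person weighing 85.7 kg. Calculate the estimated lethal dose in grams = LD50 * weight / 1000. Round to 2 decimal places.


Lethal dose calculation:
Lethal dose = LD50 * body_weight / 1000
= 4354 * 85.7 / 1000
= 373137.8 / 1000
= 373.14 g

373.14


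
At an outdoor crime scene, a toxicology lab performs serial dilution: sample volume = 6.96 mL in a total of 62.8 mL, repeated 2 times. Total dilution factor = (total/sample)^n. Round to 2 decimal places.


Dilution factor calculation:
Single dilution = V_total / V_sample = 62.8 / 6.96 ≈ 9.022989
Number of dilutions = 2
Total DF = (62.8 / 6.96)^2 (full precision, rounded at the end) = 81.41

81.41


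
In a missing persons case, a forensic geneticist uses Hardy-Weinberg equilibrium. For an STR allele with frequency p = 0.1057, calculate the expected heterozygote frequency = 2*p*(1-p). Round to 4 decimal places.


Hardy-Weinberg heterozygote frequency:
q = 1 - p = 1 - 0.1057 = 0.8943
2pq = 2 * 0.1057 * 0.8943 = 0.1891

0.1891


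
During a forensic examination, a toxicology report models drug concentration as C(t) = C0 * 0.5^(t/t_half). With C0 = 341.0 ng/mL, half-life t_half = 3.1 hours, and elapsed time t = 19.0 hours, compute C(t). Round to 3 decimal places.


Drug concentration decay:
Number of half-lives = t / t_half = 19.0 / 3.1 = 6.129032
Decay factor = 0.5^6.129032 = 0.0142882
C(t) = 341.0 * 0.0142882 = 4.872 ng/mL

4.872


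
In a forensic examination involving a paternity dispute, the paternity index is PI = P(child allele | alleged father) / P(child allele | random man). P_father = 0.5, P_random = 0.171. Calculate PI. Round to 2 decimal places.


Paternity Index calculation:
PI = P(allele|father) / P(allele|random)
PI = 0.5 / 0.171
PI = 2.92

2.92


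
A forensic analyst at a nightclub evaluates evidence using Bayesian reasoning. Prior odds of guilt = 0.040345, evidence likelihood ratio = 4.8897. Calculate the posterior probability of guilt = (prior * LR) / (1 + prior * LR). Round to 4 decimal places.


Bayesian evidence evaluation:
Posterior odds = prior_odds * LR = 0.040345 * 4.8897 = 0.1972749
Posterior probability = posterior_odds / (1 + posterior_odds)
= 0.1972749 / (1 + 0.1972749)
= 0.1972749 / 1.1972749
= 0.1648

0.1648


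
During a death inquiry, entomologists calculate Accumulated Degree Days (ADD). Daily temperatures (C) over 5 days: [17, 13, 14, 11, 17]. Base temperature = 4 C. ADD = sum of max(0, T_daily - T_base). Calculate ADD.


Computing ADD day by day:
Day 1: max(0, 17 - 4) = 13
Day 2: max(0, 13 - 4) = 9
Day 3: max(0, 14 - 4) = 10
Day 4: max(0, 11 - 4) = 7
Day 5: max(0, 17 - 4) = 13
Total ADD = 52

52


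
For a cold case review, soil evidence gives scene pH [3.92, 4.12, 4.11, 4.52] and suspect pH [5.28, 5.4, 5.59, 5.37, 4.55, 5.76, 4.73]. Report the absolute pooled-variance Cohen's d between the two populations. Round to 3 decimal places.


Pooled-variance Cohen's d for soil pH comparison:
Scene mean = 16.67 / 4 = 4.1675
Suspect mean = 36.68 / 7 = 5.24
Scene sample variance s_s^2 = 0.063692
Suspect sample variance s_c^2 = 0.195533
Pooled variance = ((n_s-1)*s_s^2 + (n_c-1)*s_c^2) / (n_s + n_c - 2) = 0.151586
Pooled SD = sqrt(0.151586) = 0.38934
Mean difference = -1.0725
|d| = |-1.0725| / 0.38934 = 2.755

2.755


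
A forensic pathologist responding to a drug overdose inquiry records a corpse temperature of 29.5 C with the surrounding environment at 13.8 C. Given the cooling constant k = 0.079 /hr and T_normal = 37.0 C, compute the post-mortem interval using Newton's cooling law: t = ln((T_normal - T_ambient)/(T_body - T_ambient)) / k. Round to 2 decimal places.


Using Newton's law of cooling:
t = ln((T_normal - T_ambient) / (T_body - T_ambient)) / k
T_normal - T_ambient = 23.2
T_body - T_ambient = 15.7
Ratio = 1.477707
ln(ratio) = 0.390492
t = 0.390492 / 0.079 = 4.94 hours

4.94


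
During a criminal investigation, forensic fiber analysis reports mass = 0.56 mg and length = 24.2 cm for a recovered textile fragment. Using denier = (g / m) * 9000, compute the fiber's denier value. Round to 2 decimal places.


Denier calculation:
Mass in grams = 0.56 mg / 1000 = 0.00056 g
Length in meters = 24.2 cm / 100 = 0.242 m
Linear density = mass / length = 0.00056 / 0.242 = 0.00231405 g/m
Denier = (g/m) * 9000 = 0.00231405 * 9000 = 20.83

20.83


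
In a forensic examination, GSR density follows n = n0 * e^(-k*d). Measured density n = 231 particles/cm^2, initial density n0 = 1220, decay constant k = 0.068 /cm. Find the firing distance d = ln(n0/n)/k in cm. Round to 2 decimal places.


GSR distance calculation:
n0/n = 1220 / 231 = 5.281385
ln(n0/n) = 1.664188
d = 1.664188 / 0.068 = 24.47 cm

24.47


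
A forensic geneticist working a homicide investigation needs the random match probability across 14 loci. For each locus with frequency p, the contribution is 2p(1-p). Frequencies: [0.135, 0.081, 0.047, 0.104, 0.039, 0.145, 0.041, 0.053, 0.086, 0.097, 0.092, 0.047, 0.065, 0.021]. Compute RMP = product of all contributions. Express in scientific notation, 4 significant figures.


Computing RMP for 14 loci:
Locus 1: 2 * 0.135 * 0.865 = 0.23355
Locus 2: 2 * 0.081 * 0.919 = 0.148878
Locus 3: 2 * 0.047 * 0.953 = 0.089582
Locus 4: 2 * 0.104 * 0.896 = 0.186368
Locus 5: 2 * 0.039 * 0.961 = 0.074958
Locus 6: 2 * 0.145 * 0.855 = 0.24795
Locus 7: 2 * 0.041 * 0.959 = 0.078638
Locus 8: 2 * 0.053 * 0.947 = 0.100382
Locus 9: 2 * 0.086 * 0.914 = 0.157208
Locus 10: 2 * 0.097 * 0.903 = 0.175182
Locus 11: 2 * 0.092 * 0.908 = 0.167072
Locus 12: 2 * 0.047 * 0.953 = 0.089582
Locus 13: 2 * 0.065 * 0.935 = 0.12155
Locus 14: 2 * 0.021 * 0.979 = 0.041118
RMP = 1.754e-13

1.754e-13


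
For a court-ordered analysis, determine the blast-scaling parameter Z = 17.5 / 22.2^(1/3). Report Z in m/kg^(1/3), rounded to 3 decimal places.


Scaled distance calculation:
W^(1/3) = 22.2^(1/3) = 2.810505
Z = R / W^(1/3) = 17.5 / 2.810505
Z = 6.227 m/kg^(1/3)

6.227


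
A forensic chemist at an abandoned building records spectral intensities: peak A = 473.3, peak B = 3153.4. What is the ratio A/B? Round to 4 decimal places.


Spectral peak ratio:
Peak A = 473.3 counts
Peak B = 3153.4 counts
Ratio = 473.3 / 3153.4 = 0.1501

0.1501


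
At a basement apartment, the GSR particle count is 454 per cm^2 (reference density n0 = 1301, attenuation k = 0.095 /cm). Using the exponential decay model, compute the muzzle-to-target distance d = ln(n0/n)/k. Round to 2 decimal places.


GSR distance calculation:
n0/n = 1301 / 454 = 2.865639
ln(n0/n) = 1.052791
d = 1.052791 / 0.095 = 11.08 cm

11.08


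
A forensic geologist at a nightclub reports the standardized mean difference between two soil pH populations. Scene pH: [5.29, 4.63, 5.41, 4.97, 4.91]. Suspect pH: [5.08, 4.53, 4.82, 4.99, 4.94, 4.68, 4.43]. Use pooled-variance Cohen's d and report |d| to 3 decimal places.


Pooled-variance Cohen's d for soil pH comparison:
Scene mean = 25.21 / 5 = 5.042
Suspect mean = 33.47 / 7 = 4.781429
Scene sample variance s_s^2 = 0.09732
Suspect sample variance s_c^2 = 0.059381
Pooled variance = ((n_s-1)*s_s^2 + (n_c-1)*s_c^2) / (n_s + n_c - 2) = 0.074557
Pooled SD = sqrt(0.074557) = 0.273051
Mean difference = 0.260571
|d| = |0.260571| / 0.273051 = 0.954

0.954


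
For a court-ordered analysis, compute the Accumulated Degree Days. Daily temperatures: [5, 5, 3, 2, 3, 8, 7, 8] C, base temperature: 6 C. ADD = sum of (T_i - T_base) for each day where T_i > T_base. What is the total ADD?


Computing ADD day by day:
Day 1: max(0, 5 - 6) = 0
Day 2: max(0, 5 - 6) = 0
Day 3: max(0, 3 - 6) = 0
Day 4: max(0, 2 - 6) = 0
Day 5: max(0, 3 - 6) = 0
Day 6: max(0, 8 - 6) = 2
Day 7: max(0, 7 - 6) = 1
Day 8: max(0, 8 - 6) = 2
Total ADD = 5

5


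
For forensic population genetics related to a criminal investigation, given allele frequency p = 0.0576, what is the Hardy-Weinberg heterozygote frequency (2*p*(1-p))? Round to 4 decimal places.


Hardy-Weinberg heterozygote frequency:
q = 1 - p = 1 - 0.0576 = 0.9424
2pq = 2 * 0.0576 * 0.9424 = 0.1086

0.1086


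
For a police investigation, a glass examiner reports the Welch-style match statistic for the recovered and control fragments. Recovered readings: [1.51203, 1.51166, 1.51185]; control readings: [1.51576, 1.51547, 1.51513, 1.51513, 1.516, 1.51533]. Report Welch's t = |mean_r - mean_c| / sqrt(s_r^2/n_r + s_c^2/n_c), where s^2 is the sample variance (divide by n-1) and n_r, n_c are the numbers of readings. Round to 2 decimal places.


Welch's t-criterion for glass RI comparison:
Recovered mean = sum / n_r = 4.53554 / 3 = 1.5118467
Control mean = sum / n_c = 9.09282 / 6 = 1.51547
Recovered sample variance s_r^2 = 3.42333e-08
Control sample variance s_c^2 = 1.2316e-07
Welch SE (unpooled) = sqrt(s_r^2/n_r + s_c^2/n_c) = sqrt(1.14111e-08 + 2.05267e-08) = sqrt(3.19378e-08) = 0.000178711
|mean_r - mean_c| = 0.00362333
t = 0.00362333 / 0.000178711 = 20.27

20.27


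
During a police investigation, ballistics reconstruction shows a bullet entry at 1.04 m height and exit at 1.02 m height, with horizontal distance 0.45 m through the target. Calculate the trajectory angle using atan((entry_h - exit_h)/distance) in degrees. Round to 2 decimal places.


Bullet trajectory angle:
Height difference = 1.04 - 1.02 = 0.02 m
angle = atan(0.02 / 0.45)
angle = atan(0.044444)
angle = 2.54 degrees

2.54


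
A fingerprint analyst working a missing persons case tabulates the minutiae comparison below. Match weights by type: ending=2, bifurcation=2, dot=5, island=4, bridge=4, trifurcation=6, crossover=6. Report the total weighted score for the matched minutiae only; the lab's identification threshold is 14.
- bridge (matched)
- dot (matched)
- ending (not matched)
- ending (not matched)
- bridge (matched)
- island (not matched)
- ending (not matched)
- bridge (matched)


Weighted minutiae match score:
  bridge: matched, +4 (running total 4)
  dot: matched, +5 (running total 9)
  ending: not matched, +0
  ending: not matched, +0
  bridge: matched, +4 (running total 13)
  island: not matched, +0
  ending: not matched, +0
  bridge: matched, +4 (running total 17)
Total score = 17
Threshold = 14; verdict = identification

17


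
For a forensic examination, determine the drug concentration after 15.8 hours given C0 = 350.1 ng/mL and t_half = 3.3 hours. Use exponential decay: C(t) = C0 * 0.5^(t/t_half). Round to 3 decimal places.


Drug concentration decay:
Number of half-lives = t / t_half = 15.8 / 3.3 = 4.787879
Decay factor = 0.5^4.787879 = 0.03619969
C(t) = 350.1 * 0.03619969 = 12.674 ng/mL

12.674


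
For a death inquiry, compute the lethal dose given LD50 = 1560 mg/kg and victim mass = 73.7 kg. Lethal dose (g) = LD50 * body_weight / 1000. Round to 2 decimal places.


Lethal dose calculation:
Lethal dose = LD50 * body_weight / 1000
= 1560 * 73.7 / 1000
= 114972 / 1000
= 114.97 g

114.97


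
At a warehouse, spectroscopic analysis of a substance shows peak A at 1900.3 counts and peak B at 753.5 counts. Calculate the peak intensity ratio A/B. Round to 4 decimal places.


Spectral peak ratio:
Peak A = 1900.3 counts
Peak B = 753.5 counts
Ratio = 1900.3 / 753.5 = 2.5220

2.5220


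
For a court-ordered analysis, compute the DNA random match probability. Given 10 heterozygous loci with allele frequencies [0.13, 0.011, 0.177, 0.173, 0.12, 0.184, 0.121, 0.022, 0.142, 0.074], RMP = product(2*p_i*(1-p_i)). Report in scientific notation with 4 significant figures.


Computing RMP for 10 loci:
Locus 1: 2 * 0.13 * 0.87 = 0.2262
Locus 2: 2 * 0.011 * 0.989 = 0.021758
Locus 3: 2 * 0.177 * 0.823 = 0.291342
Locus 4: 2 * 0.173 * 0.827 = 0.286142
Locus 5: 2 * 0.12 * 0.88 = 0.2112
Locus 6: 2 * 0.184 * 0.816 = 0.300288
Locus 7: 2 * 0.121 * 0.879 = 0.212718
Locus 8: 2 * 0.022 * 0.978 = 0.043032
Locus 9: 2 * 0.142 * 0.858 = 0.243672
Locus 10: 2 * 0.074 * 0.926 = 0.137048
RMP = 7.954e-09

7.954e-09


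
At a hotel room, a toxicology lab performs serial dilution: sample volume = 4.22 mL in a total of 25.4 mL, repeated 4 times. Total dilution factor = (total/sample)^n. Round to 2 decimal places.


Dilution factor calculation:
Single dilution = V_total / V_sample = 25.4 / 4.22 ≈ 6.018957
Number of dilutions = 4
Total DF = (25.4 / 4.22)^4 (full precision, rounded at the end) = 1312.46

1312.46


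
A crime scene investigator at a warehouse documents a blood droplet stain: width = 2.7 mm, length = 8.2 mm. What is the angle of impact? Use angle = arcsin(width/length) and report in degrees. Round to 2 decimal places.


Blood spatter impact angle calculation:
width / length = 2.7 / 8.2 = 0.329268
angle = arcsin(0.329268)
angle = 19.22 degrees

19.22


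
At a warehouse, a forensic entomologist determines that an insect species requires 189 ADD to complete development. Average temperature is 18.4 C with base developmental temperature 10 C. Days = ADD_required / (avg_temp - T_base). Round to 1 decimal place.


Insect development time:
Effective temperature = avg_temp - T_base = 18.4 - 10 = 8.4 C
Days = ADD / effective_temp = 189 / 8.4 = 22.5 days

22.5


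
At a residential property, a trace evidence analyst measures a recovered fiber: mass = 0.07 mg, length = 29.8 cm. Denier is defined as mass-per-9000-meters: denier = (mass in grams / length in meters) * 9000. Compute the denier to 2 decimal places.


Denier calculation:
Mass in grams = 0.07 mg / 1000 = 0.00007 g
Length in meters = 29.8 cm / 100 = 0.298 m
Linear density = mass / length = 0.00007 / 0.298 = 0.0002349 g/m
Denier = (g/m) * 9000 = 0.0002349 * 9000 = 2.11

2.11


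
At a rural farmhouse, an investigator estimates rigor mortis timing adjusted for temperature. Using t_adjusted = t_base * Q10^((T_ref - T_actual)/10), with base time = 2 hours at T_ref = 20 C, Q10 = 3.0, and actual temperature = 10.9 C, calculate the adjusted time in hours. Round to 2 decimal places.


Rigor mortis time adjustment:
Exponent = (T_ref - T_actual) / 10 = (20 - 10.9) / 10 = 0.91
Q10 factor = 3.0^0.91 = 2.71757
t_adjusted = 2 * 2.71757 = 5.44 hours

5.44


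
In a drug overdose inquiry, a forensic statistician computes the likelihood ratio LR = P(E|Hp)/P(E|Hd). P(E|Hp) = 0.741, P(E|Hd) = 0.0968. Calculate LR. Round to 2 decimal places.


Likelihood ratio calculation:
LR = P(E|Hp) / P(E|Hd)
LR = 0.741 / 0.0968
LR = 7.65

7.65


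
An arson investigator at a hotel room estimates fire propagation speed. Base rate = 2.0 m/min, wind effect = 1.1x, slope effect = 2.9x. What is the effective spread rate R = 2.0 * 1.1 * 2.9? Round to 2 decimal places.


Fire spread rate calculation:
R = R0 * wind_factor * slope_factor
= 2.0 * 1.1 * 2.9
= 2.2 * 2.9
= 6.38 m/min

6.38


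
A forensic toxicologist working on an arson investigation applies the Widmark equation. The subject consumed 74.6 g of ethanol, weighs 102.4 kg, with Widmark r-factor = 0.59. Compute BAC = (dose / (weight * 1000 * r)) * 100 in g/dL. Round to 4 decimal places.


Applying the Widmark formula:
BAC = (dose_g / (body_wt * 1000 * r)) * 100
Denominator = 102.4 * 1000 * 0.59 = 60416
BAC = (74.6 / 60416) * 100
BAC = 0.1235 g/dL

0.1235


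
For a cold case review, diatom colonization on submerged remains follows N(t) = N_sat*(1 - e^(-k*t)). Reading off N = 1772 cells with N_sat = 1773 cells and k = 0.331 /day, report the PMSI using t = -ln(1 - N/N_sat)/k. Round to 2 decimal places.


PMSI from diatom colonization curve:
N / N_sat = 1772 / 1773 = 0.999436
1 - N/N_sat = 0.000564
ln(1 - N/N_sat) = -7.480456
t = -ln(1 - N/N_sat) / k = -(-7.480456) / 0.331 = 22.60 days

22.60


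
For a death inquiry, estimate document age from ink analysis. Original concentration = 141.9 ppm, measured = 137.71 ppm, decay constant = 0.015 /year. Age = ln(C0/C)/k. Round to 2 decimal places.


Document age estimation:
C0/C = 141.9 / 137.71 = 1.030426
ln(C0/C) = 0.029972
t = 0.029972 / 0.015 = 2.00 years

2.00


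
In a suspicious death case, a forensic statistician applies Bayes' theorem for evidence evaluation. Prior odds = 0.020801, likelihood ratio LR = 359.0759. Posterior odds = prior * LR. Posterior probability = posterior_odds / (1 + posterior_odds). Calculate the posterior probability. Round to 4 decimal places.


Bayesian evidence evaluation:
Posterior odds = prior_odds * LR = 0.020801 * 359.0759 = 7.469138
Posterior probability = posterior_odds / (1 + posterior_odds)
= 7.469138 / (1 + 7.469138)
= 7.469138 / 8.469138
= 0.8819

0.8819


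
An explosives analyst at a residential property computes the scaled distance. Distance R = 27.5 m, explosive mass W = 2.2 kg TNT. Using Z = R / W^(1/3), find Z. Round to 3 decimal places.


Scaled distance calculation:
W^(1/3) = 2.2^(1/3) = 1.300591
Z = R / W^(1/3) = 27.5 / 1.300591
Z = 21.144 m/kg^(1/3)

21.144


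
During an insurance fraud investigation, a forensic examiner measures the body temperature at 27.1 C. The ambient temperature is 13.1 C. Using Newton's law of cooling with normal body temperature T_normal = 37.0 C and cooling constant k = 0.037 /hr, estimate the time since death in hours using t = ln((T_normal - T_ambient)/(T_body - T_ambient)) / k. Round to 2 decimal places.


Using Newton's law of cooling:
t = ln((T_normal - T_ambient) / (T_body - T_ambient)) / k
T_normal - T_ambient = 23.9
T_body - T_ambient = 14.0
Ratio = 1.707143
ln(ratio) = 0.534821
t = 0.534821 / 0.037 = 14.45 hours

14.45


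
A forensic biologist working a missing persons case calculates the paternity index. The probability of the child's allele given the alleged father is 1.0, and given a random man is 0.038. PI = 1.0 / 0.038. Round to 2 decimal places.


Paternity Index calculation:
PI = P(allele|father) / P(allele|random)
PI = 1.0 / 0.038
PI = 26.32

26.32


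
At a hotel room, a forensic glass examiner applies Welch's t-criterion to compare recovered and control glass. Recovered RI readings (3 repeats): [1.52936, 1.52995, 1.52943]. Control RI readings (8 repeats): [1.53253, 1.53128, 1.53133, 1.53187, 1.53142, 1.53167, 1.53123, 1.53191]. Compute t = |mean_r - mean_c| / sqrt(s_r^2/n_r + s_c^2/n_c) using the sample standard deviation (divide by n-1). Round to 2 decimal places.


Welch's t-criterion for glass RI comparison:
Recovered mean = sum / n_r = 4.58874 / 3 = 1.52958
Control mean = sum / n_c = 12.25324 / 8 = 1.531655
Recovered sample variance s_r^2 = 1.039e-07
Control sample variance s_c^2 = 1.94171e-07
Welch SE (unpooled) = sqrt(s_r^2/n_r + s_c^2/n_c) = sqrt(3.46333e-08 + 2.42714e-08) = sqrt(5.89047e-08) = 0.000242703
|mean_r - mean_c| = 0.002075
t = 0.002075 / 0.000242703 = 8.55

8.55


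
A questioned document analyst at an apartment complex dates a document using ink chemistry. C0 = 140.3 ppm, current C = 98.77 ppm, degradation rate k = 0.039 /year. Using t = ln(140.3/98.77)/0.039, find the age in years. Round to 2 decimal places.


Document age estimation:
C0/C = 140.3 / 98.77 = 1.420472
ln(C0/C) = 0.350989
t = 0.350989 / 0.039 = 9.00 years

9.00


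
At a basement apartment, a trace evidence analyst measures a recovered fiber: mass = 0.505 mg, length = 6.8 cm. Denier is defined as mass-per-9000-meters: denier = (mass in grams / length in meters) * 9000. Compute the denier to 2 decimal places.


Denier calculation:
Mass in grams = 0.505 mg / 1000 = 0.000505 g
Length in meters = 6.8 cm / 100 = 0.068 m
Linear density = mass / length = 0.000505 / 0.068 = 0.00742647 g/m
Denier = (g/m) * 9000 = 0.00742647 * 9000 = 66.84

66.84


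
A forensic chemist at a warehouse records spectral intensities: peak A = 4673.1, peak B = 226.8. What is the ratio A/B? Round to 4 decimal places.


Spectral peak ratio:
Peak A = 4673.1 counts
Peak B = 226.8 counts
Ratio = 4673.1 / 226.8 = 20.6045

20.6045


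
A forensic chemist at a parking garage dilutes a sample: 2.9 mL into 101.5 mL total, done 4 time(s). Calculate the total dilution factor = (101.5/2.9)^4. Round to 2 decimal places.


Dilution factor calculation:
Single dilution = V_total / V_sample = 101.5 / 2.9 ≈ 35
Number of dilutions = 4
Total DF = (101.5 / 2.9)^4 (full precision, rounded at the end) = 1500625.00

1500625.00


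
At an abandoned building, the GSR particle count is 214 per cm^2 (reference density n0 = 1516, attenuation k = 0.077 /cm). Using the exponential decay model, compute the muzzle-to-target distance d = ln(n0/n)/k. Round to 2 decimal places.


GSR distance calculation:
n0/n = 1516 / 214 = 7.084112
ln(n0/n) = 1.957855
d = 1.957855 / 0.077 = 25.43 cm

25.43


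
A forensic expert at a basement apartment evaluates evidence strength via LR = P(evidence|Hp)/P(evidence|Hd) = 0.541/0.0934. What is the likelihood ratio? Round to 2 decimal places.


Likelihood ratio calculation:
LR = P(E|Hp) / P(E|Hd)
LR = 0.541 / 0.0934
LR = 5.79

5.79


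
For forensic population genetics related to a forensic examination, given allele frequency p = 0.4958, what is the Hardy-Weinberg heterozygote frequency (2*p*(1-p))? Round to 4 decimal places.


Hardy-Weinberg heterozygote frequency:
q = 1 - p = 1 - 0.4958 = 0.5042
2pq = 2 * 0.4958 * 0.5042 = 0.5000

0.5000


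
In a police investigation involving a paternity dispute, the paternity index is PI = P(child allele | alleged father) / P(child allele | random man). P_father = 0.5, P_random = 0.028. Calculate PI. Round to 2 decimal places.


Paternity Index calculation:
PI = P(allele|father) / P(allele|random)
PI = 0.5 / 0.028
PI = 17.86

17.86


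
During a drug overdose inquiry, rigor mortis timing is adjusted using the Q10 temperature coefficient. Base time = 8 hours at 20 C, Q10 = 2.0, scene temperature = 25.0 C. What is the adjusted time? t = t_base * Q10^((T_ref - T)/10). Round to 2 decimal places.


Rigor mortis time adjustment:
Exponent = (T_ref - T_actual) / 10 = (20 - 25.0) / 10 = -0.5
Q10 factor = 2.0^-0.5 = 0.70711
t_adjusted = 8 * 0.70711 = 5.66 hours

5.66


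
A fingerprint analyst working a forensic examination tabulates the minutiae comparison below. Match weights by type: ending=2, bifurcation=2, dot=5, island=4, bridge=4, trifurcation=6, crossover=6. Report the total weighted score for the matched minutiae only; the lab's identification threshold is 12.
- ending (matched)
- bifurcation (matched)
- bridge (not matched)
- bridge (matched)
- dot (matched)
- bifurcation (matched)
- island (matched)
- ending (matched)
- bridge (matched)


Weighted minutiae match score:
  ending: matched, +2 (running total 2)
  bifurcation: matched, +2 (running total 4)
  bridge: not matched, +0
  bridge: matched, +4 (running total 8)
  dot: matched, +5 (running total 13)
  bifurcation: matched, +2 (running total 15)
  island: matched, +4 (running total 19)
  ending: matched, +2 (running total 21)
  bridge: matched, +4 (running total 25)
Total score = 25
Threshold = 12; verdict = identification

25


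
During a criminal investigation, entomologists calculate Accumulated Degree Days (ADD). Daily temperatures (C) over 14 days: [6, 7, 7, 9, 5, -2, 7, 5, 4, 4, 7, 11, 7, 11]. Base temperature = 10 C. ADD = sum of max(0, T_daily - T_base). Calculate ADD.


Computing ADD day by day:
Day 1: max(0, 6 - 10) = 0
Day 2: max(0, 7 - 10) = 0
Day 3: max(0, 7 - 10) = 0
Day 4: max(0, 9 - 10) = 0
Day 5: max(0, 5 - 10) = 0
Day 6: max(0, -2 - 10) = 0
Day 7: max(0, 7 - 10) = 0
Day 8: max(0, 5 - 10) = 0
Day 9: max(0, 4 - 10) = 0
Day 10: max(0, 4 - 10) = 0
Day 11: max(0, 7 - 10) = 0
Day 12: max(0, 11 - 10) = 1
Day 13: max(0, 7 - 10) = 0
Day 14: max(0, 11 - 10) = 1
Total ADD = 2

2


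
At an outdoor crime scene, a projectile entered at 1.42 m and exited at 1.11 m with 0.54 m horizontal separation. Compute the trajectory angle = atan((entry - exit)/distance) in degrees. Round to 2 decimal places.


Bullet trajectory angle:
Height difference = 1.42 - 1.11 = 0.31 m
angle = atan(0.31 / 0.54)
angle = atan(0.574074)
angle = 29.86 degrees

29.86


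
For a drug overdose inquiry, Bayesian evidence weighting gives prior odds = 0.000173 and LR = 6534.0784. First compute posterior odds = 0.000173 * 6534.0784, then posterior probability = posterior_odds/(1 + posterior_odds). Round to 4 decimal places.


Bayesian evidence evaluation:
Posterior odds = prior_odds * LR = 0.000173 * 6534.0784 = 1.130396
Posterior probability = posterior_odds / (1 + posterior_odds)
= 1.130396 / (1 + 1.130396)
= 1.130396 / 2.130396
= 0.5306

0.5306


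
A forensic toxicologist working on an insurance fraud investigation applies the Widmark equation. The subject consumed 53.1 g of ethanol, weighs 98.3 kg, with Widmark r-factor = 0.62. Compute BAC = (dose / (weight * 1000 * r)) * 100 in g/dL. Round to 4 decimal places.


Applying the Widmark formula:
BAC = (dose_g / (body_wt * 1000 * r)) * 100
Denominator = 98.3 * 1000 * 0.62 = 60946
BAC = (53.1 / 60946) * 100
BAC = 0.0871 g/dL

0.0871


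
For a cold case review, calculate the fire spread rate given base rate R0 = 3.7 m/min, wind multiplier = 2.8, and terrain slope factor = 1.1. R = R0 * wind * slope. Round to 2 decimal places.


Fire spread rate calculation:
R = R0 * wind_factor * slope_factor
= 3.7 * 2.8 * 1.1
= 10.36 * 1.1
= 11.40 m/min

11.40
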